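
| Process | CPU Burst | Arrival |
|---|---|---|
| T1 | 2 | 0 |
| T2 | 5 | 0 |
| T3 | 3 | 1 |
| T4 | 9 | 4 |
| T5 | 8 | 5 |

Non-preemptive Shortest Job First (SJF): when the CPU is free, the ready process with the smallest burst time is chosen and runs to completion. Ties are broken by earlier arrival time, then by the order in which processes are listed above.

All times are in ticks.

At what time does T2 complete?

10

Timeline: | T1 0-2 | T3 2-5 | T2 5-10 | T5 10-18 | T4 18-27 |
Completion: T1=2  T2=10  T3=5  T4=27  T5=18
Turnaround (C−A): T1=2  T2=10  T3=4  T4=23  T5=13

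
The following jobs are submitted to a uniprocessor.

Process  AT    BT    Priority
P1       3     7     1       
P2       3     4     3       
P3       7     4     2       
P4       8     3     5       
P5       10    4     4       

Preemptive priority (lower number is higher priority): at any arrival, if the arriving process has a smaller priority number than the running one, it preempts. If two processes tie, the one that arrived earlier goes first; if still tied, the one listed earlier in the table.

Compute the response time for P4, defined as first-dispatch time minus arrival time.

Timeline: | idle 0-3 | P1 3-10 | P3 10-14 | P2 14-18 | P5 18-22 | P4 22-25 |
Completion: P1=10  P2=18  P3=14  P4=25  P5=22
Turnaround (C−A): P1=7  P2=15  P3=7  P4=17  P5=12
Response(P4) = first start − arrival = 22 − 8 = 14

14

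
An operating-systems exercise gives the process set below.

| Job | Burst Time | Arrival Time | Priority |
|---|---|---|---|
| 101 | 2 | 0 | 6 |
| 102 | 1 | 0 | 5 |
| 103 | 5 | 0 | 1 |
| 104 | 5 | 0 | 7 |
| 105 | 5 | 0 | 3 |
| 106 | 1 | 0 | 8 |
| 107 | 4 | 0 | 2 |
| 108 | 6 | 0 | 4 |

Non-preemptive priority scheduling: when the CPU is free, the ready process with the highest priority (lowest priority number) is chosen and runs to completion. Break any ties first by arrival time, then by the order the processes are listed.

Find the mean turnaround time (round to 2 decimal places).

18.63

Gantt: | 103 0-5 | 107 5-9 | 105 9-14 | 108 14-20 | 102 20-21 | 101 21-23 | 104 23-28 | 106 28-29 |
Completion: 101=23  102=21  103=5  104=28  105=14  106=29  107=9  108=20
Turnaround times: 101=23, 102=21, 103=5, 104=28, 105=14, 106=29, 107=9, 108=20
Average turnaround = (23+21+5+28+14+29+9+20) / 8 = 149/8 = 18.63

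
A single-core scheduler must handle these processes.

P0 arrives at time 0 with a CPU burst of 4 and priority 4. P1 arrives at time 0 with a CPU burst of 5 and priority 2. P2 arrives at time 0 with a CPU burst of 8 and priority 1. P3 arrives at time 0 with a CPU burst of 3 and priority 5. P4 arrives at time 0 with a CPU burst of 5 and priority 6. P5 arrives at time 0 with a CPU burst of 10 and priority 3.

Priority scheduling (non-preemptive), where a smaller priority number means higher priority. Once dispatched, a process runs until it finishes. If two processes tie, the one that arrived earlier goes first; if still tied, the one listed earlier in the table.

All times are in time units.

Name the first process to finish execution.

Schedule: | P2 0-8 | P1 8-13 | P5 13-23 | P0 23-27 | P3 27-30 | P4 30-35 |
Completion: P0=27  P1=13  P2=8  P3=30  P4=35  P5=23
Turnaround (C−A): P0=27  P1=13  P2=8  P3=30  P4=35  P5=23
Finish order: P2 → P1 → P5 → P0 → P3 → P4

P2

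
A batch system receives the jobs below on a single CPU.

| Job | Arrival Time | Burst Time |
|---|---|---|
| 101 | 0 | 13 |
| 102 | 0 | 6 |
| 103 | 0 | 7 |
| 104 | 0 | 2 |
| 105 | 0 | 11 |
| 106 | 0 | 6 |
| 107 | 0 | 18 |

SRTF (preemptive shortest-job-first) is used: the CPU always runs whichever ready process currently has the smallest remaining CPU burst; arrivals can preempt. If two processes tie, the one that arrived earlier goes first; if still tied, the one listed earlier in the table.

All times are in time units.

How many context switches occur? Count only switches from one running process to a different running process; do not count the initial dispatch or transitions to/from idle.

6

Schedule: | 104 0-2 | 102 2-8 | 106 8-14 | 103 14-21 | 105 21-32 | 101 32-45 | 107 45-63 |
Completion: 101=45  102=8  103=21  104=2  105=32  106=14  107=63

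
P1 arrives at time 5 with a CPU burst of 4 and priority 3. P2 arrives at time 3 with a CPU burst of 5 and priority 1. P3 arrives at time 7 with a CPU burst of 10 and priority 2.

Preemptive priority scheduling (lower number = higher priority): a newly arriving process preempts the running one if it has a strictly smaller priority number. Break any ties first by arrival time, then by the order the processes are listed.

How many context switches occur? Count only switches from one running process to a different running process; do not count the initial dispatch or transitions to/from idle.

2

Gantt: | idle 0-3 | P2 3-8 | P3 8-18 | P1 18-22 |
Completion: P1=22  P2=8  P3=18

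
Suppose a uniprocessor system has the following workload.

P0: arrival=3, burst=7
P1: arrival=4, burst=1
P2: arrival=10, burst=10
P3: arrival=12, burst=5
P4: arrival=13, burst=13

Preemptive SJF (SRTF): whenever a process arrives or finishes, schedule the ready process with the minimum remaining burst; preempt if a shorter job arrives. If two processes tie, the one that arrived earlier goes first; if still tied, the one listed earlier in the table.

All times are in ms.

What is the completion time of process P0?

Timeline: | idle 0-3 | P0 3-4 | P1 4-5 | P0 5-11 | P2 11-12 | P3 12-17 | P2 17-26 | P4 26-39 |
Completion: P0=11  P1=5  P2=26  P3=17  P4=39

11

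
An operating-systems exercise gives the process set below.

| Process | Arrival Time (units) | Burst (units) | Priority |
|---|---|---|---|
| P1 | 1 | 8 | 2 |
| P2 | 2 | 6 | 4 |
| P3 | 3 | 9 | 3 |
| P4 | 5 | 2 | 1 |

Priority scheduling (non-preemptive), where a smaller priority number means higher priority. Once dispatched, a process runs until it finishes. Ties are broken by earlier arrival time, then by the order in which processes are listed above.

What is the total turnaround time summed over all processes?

55

Gantt: | idle 0-1 | P1 1-9 | P4 9-11 | P3 11-20 | P2 20-26 |
Completion: P1=9  P2=26  P3=20  P4=11
Turnaround (C−A): P1=8  P2=24  P3=17  P4=6
Turnaround = completion − arrival: P1=8, P2=24, P3=17, P4=6
Total turnaround = 8 + 24 + 17 + 6 = 55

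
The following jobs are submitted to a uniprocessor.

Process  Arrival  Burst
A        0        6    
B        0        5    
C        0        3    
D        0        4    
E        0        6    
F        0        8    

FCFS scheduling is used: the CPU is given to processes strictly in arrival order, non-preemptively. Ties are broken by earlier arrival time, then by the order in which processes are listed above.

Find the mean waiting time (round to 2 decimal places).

Gantt: | A 0-6 | B 6-11 | C 11-14 | D 14-18 | E 18-24 | F 24-32 |
Completion: A=6  B=11  C=14  D=18  E=24  F=32
Turnaround (C−A): A=6  B=11  C=14  D=18  E=24  F=32
Waiting times: A=0, B=6, C=11, D=14, E=18, F=24
Average waiting = (0+6+11+14+18+24) / 6 = 73/6 = 12.17

12.17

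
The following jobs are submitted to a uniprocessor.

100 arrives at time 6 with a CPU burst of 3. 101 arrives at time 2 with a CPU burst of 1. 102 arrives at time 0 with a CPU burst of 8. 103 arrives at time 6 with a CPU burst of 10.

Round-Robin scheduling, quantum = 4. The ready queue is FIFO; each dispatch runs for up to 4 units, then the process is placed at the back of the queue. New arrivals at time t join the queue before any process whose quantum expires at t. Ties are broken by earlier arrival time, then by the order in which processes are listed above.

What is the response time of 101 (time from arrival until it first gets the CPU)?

Gantt: | 102 0-4 | 101 4-5 | 102 5-9 | 100 9-12 | 103 12-22 |
Completion: 100=12  101=5  102=9  103=22
Response(101) = first start − arrival = 4 − 2 = 2

2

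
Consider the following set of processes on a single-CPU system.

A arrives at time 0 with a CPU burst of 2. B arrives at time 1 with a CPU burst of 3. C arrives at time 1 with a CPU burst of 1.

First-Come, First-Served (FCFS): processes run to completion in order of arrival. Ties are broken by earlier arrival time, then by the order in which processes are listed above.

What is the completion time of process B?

5

Schedule: | A 0-2 | B 2-5 | C 5-6 |
Completion: A=2  B=5  C=6
Turnaround (C−A): A=2  B=4  C=5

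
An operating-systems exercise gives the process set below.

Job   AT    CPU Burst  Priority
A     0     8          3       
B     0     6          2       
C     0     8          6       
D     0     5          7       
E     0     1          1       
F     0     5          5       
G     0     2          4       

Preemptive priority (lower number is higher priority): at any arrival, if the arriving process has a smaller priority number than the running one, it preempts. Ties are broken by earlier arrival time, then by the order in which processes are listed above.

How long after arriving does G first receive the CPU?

Schedule: | E 0-1 | B 1-7 | A 7-15 | G 15-17 | F 17-22 | C 22-30 | D 30-35 |
Completion: A=15  B=7  C=30  D=35  E=1  F=22  G=17
Response(G) = first start − arrival = 15 − 0 = 15

15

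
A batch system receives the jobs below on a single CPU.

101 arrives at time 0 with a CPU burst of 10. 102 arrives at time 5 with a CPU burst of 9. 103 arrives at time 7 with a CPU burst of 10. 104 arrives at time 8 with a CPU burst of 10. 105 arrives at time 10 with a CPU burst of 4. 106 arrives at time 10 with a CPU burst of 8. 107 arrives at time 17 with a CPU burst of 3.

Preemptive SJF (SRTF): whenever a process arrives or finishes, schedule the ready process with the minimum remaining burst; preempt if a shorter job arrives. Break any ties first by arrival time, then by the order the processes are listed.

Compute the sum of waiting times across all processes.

90

Timeline: | 101 0-10 | 105 10-14 | 106 14-17 | 107 17-20 | 106 20-25 | 102 25-34 | 103 34-44 | 104 44-54 |
Completion: 101=10  102=34  103=44  104=54  105=14  106=25  107=20
Turnaround (C−A): 101=10  102=29  103=37  104=46  105=4  106=15  107=3
Waiting = turnaround − burst: 101=0, 102=20, 103=27, 104=36, 105=0, 106=7, 107=0
Total waiting = 0 + 20 + 27 + 36 + 0 + 7 + 0 = 90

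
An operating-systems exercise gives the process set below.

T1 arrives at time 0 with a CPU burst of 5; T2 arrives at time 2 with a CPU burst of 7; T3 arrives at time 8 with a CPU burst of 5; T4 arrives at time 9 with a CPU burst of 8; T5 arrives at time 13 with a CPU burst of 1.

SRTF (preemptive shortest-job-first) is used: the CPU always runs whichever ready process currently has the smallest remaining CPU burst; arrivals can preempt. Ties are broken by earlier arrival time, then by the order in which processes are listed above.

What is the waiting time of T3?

Schedule: | T1 0-5 | T2 5-12 | T3 12-13 | T5 13-14 | T3 14-18 | T4 18-26 |
Completion: T1=5  T2=12  T3=18  T4=26  T5=14
Turnaround (C−A): T1=5  T2=10  T3=10  T4=17  T5=1
Waiting(T3) = turnaround − burst = 10 − 5 = 5

5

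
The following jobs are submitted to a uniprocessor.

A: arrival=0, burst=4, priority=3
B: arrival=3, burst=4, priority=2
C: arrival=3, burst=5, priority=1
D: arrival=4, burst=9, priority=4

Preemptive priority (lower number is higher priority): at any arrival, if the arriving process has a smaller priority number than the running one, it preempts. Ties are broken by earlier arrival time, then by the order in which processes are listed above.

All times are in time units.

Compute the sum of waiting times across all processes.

Timeline: | A 0-3 | C 3-8 | B 8-12 | A 12-13 | D 13-22 |
Completion: A=13  B=12  C=8  D=22
Turnaround (C−A): A=13  B=9  C=5  D=18
Waiting = turnaround − burst: A=9, B=5, C=0, D=9
Total waiting = 9 + 5 + 0 + 9 = 23

23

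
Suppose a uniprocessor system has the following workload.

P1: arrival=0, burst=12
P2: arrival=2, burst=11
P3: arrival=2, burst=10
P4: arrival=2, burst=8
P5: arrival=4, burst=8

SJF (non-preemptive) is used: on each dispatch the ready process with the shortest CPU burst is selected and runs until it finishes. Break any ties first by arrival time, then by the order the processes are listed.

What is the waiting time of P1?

0

Timeline: | P1 0-12 | P4 12-20 | P5 20-28 | P3 28-38 | P2 38-49 |
Completion: P1=12  P2=49  P3=38  P4=20  P5=28
Turnaround (C−A): P1=12  P2=47  P3=36  P4=18  P5=24
Waiting(P1) = turnaround − burst = 12 − 12 = 0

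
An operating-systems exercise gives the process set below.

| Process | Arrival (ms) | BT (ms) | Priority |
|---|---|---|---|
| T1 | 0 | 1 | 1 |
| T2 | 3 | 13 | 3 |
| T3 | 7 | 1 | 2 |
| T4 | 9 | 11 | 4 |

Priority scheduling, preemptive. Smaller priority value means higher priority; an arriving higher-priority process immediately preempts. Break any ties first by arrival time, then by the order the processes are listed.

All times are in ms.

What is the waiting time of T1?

0

Schedule: | T1 0-1 | idle 1-3 | T2 3-7 | T3 7-8 | T2 8-17 | T4 17-28 |
Completion: T1=1  T2=17  T3=8  T4=28
Waiting(T1) = turnaround − burst = 1 − 1 = 0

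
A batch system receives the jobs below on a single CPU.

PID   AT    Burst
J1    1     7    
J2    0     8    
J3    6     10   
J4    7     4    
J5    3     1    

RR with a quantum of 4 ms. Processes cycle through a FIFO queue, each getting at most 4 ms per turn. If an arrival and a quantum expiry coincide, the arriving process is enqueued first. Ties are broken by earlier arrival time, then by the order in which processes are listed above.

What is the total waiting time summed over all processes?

50

Timeline: | J2 0-4 | J1 4-8 | J5 8-9 | J2 9-13 | J3 13-17 | J4 17-21 | J1 21-24 | J3 24-30 |
Completion: J1=24  J2=13  J3=30  J4=21  J5=9
Waiting = turnaround − burst: J1=16, J2=5, J3=14, J4=10, J5=5
Total waiting = 16 + 5 + 14 + 10 + 5 = 50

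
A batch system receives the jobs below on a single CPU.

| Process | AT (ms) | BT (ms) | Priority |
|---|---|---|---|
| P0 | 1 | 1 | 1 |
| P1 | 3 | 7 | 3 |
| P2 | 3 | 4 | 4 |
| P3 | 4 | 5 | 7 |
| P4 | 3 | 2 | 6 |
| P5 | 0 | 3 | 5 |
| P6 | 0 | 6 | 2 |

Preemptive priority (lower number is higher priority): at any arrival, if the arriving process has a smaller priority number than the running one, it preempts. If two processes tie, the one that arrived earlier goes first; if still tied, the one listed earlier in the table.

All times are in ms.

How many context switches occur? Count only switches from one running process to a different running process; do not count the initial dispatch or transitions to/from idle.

Gantt: | P6 0-1 | P0 1-2 | P6 2-7 | P1 7-14 | P2 14-18 | P5 18-21 | P4 21-23 | P3 23-28 |
Completion: P0=2  P1=14  P2=18  P3=28  P4=23  P5=21  P6=7
Turnaround (C−A): P0=1  P1=11  P2=15  P3=24  P4=20  P5=21  P6=7

7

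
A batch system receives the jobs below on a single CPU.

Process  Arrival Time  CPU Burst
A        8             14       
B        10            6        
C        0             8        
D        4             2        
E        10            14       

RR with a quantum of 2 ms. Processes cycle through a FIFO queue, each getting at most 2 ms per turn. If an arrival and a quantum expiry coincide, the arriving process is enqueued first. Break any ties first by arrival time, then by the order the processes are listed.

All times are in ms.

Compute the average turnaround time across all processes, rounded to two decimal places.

Gantt: | C 0-4 | D 4-6 | C 6-8 | A 8-10 | C 10-12 | B 12-14 | E 14-16 | A 16-18 | B 18-20 | E 20-22 | A 22-24 | B 24-26 | E 26-28 | A 28-30 | E 30-32 | A 32-34 | E 34-36 | A 36-38 | E 38-40 | A 40-42 | E 42-44 |
Completion: A=42  B=26  C=12  D=6  E=44
Turnaround times: A=34, B=16, C=12, D=2, E=34
Average turnaround = (34+16+12+2+34) / 5 = 98/5 = 19.60

19.60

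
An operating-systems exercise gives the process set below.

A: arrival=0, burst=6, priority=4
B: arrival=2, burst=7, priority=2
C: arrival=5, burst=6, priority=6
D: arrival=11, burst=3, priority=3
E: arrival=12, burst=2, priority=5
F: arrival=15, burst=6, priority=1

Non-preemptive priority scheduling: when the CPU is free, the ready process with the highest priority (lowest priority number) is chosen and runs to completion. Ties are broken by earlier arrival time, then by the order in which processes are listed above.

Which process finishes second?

Gantt: | A 0-6 | B 6-13 | D 13-16 | F 16-22 | E 22-24 | C 24-30 |
Completion: A=6  B=13  C=30  D=16  E=24  F=22
Turnaround (C−A): A=6  B=11  C=25  D=5  E=12  F=7
Finish order: A → B → D → F → E → C

B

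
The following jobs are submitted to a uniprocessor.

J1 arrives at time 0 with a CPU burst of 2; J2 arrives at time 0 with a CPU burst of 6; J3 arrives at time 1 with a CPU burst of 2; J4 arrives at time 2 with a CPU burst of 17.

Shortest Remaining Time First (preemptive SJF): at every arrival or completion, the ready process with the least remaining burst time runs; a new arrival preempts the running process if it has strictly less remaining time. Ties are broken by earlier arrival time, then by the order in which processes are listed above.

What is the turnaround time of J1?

2

Schedule: | J1 0-2 | J3 2-4 | J2 4-10 | J4 10-27 |
Completion: J1=2  J2=10  J3=4  J4=27
Turnaround (C−A): J1=2  J2=10  J3=3  J4=25
Turnaround(J1) = completion − arrival = 2 − 0 = 2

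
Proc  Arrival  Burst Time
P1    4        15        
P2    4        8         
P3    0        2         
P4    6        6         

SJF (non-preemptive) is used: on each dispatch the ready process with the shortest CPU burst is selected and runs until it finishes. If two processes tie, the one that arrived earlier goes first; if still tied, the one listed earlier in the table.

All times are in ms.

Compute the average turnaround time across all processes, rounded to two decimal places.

12.75

Gantt: | P3 0-2 | idle 2-4 | P2 4-12 | P4 12-18 | P1 18-33 |
Completion: P1=33  P2=12  P3=2  P4=18
Turnaround (C−A): P1=29  P2=8  P3=2  P4=12
Turnaround times: P1=29, P2=8, P3=2, P4=12
Average turnaround = (29+8+2+12) / 4 = 51/4 = 12.75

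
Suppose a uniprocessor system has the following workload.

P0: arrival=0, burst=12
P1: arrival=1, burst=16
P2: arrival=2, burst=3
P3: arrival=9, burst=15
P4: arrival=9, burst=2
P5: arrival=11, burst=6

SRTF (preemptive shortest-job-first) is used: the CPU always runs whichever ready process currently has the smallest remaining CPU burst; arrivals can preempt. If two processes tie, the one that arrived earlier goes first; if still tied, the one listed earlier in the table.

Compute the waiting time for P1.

37

Timeline: | P0 0-2 | P2 2-5 | P0 5-9 | P4 9-11 | P0 11-17 | P5 17-23 | P3 23-38 | P1 38-54 |
Completion: P0=17  P1=54  P2=5  P3=38  P4=11  P5=23
Waiting(P1) = turnaround − burst = 53 − 16 = 37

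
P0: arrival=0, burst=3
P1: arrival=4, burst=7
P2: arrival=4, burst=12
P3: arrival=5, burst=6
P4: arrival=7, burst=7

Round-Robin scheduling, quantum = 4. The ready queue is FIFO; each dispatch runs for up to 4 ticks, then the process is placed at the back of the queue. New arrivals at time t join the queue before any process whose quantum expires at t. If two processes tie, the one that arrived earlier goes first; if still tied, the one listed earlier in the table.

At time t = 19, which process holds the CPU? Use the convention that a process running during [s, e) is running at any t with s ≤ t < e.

Gantt: | P0 0-3 | idle 3-4 | P1 4-8 | P2 8-12 | P3 12-16 | P4 16-20 | P1 20-23 | P2 23-27 | P3 27-29 | P4 29-32 | P2 32-36 |
Completion: P0=3  P1=23  P2=36  P3=29  P4=32
Turnaround (C−A): P0=3  P1=19  P2=32  P3=24  P4=25

P4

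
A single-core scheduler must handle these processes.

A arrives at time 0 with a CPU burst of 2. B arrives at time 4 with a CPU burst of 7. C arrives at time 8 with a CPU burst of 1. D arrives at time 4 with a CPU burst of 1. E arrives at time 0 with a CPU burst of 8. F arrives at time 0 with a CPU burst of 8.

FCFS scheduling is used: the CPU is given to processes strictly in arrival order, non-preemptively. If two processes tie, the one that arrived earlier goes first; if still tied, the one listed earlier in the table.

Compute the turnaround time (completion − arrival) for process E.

Timeline: | A 0-2 | E 2-10 | F 10-18 | B 18-25 | D 25-26 | C 26-27 |
Completion: A=2  B=25  C=27  D=26  E=10  F=18
Turnaround (C−A): A=2  B=21  C=19  D=22  E=10  F=18
Turnaround(E) = completion − arrival = 10 − 0 = 10

10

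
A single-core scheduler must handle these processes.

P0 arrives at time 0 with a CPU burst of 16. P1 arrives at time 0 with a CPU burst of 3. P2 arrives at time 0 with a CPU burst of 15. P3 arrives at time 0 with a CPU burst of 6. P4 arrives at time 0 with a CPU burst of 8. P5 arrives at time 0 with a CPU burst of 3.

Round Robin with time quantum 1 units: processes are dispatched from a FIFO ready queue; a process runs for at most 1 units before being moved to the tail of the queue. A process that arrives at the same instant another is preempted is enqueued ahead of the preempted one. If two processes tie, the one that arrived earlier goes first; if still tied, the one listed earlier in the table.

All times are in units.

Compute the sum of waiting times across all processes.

Schedule: | P0 0-1 | P1 1-2 | P2 2-3 | P3 3-4 | P4 4-5 | P5 5-6 | P0 6-7 | P1 7-8 | P2 8-9 | P3 9-10 | P4 10-11 | P5 11-12 | P0 12-13 | P1 13-14 | P2 14-15 | P3 15-16 | P4 16-17 | P5 17-18 | P0 18-19 | P2 19-20 | P3 20-21 | P4 21-22 | P0 22-23 | P2 23-24 | P3 24-25 | P4 25-26 | P0 26-27 | P2 27-28 | P3 28-29 | P4 29-30 | P0 30-31 | P2 31-32 | P4 32-33 | P0 33-34 | P2 34-35 | P4 35-36 | P0 36-37 | P2 37-38 | P0 38-39 | P2 39-40 | P0 40-41 | P2 41-42 | P0 42-43 | P2 43-44 | P0 44-45 | P2 45-46 | P0 46-47 | P2 47-48 | P0 48-49 | P2 49-50 | P0 50-51 |
Completion: P0=51  P1=14  P2=50  P3=29  P4=36  P5=18
Turnaround (C−A): P0=51  P1=14  P2=50  P3=29  P4=36  P5=18
Waiting = turnaround − burst: P0=35, P1=11, P2=35, P3=23, P4=28, P5=15
Total waiting = 35 + 11 + 35 + 23 + 28 + 15 = 147

147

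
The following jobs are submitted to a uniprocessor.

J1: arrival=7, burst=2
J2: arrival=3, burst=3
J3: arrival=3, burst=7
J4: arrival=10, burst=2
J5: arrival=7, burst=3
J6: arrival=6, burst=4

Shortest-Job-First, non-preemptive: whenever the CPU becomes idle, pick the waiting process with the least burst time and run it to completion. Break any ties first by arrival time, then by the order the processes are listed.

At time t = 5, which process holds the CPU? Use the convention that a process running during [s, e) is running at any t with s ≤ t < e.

Schedule: | idle 0-3 | J2 3-6 | J6 6-10 | J1 10-12 | J4 12-14 | J5 14-17 | J3 17-24 |
Completion: J1=12  J2=6  J3=24  J4=14  J5=17  J6=10
Turnaround (C−A): J1=5  J2=3  J3=21  J4=4  J5=10  J6=4

J2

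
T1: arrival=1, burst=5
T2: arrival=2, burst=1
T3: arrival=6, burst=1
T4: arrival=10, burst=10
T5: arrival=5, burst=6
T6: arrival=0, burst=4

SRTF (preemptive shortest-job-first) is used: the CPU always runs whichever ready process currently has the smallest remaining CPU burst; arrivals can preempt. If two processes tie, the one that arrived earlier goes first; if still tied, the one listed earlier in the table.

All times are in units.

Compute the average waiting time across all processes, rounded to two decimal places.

3.17

Gantt: | T6 0-2 | T2 2-3 | T6 3-5 | T1 5-6 | T3 6-7 | T1 7-11 | T5 11-17 | T4 17-27 |
Completion: T1=11  T2=3  T3=7  T4=27  T5=17  T6=5
Waiting times: T1=5, T2=0, T3=0, T4=7, T5=6, T6=1
Average waiting = (5+0+0+7+6+1) / 6 = 19/6 = 3.17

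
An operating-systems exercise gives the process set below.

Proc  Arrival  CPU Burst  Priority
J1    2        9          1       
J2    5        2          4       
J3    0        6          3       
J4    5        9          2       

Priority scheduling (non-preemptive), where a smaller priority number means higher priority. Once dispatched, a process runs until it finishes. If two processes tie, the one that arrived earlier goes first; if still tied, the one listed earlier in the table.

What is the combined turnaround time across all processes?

Gantt: | J3 0-6 | J1 6-15 | J4 15-24 | J2 24-26 |
Completion: J1=15  J2=26  J3=6  J4=24
Turnaround = completion − arrival: J1=13, J2=21, J3=6, J4=19
Total turnaround = 13 + 21 + 6 + 19 = 59

59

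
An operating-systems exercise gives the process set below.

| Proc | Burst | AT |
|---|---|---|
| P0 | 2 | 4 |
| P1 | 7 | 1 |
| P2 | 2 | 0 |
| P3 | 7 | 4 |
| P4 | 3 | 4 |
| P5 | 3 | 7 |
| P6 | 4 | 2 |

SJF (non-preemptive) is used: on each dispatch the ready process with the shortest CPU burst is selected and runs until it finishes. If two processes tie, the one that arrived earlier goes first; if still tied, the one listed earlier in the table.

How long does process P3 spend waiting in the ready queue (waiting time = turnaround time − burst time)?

Gantt: | P2 0-2 | P6 2-6 | P0 6-8 | P4 8-11 | P5 11-14 | P1 14-21 | P3 21-28 |
Completion: P0=8  P1=21  P2=2  P3=28  P4=11  P5=14  P6=6
Turnaround (C−A): P0=4  P1=20  P2=2  P3=24  P4=7  P5=7  P6=4
Waiting(P3) = turnaround − burst = 24 − 7 = 17

17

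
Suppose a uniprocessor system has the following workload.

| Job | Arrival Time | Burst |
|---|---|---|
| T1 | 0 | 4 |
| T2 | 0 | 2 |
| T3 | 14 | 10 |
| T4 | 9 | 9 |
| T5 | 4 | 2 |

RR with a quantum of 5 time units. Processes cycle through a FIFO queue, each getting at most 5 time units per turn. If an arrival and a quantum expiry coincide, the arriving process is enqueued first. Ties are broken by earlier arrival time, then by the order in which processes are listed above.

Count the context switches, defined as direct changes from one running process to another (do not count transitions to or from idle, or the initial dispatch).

Schedule: | T1 0-4 | T2 4-6 | T5 6-8 | idle 8-9 | T4 9-14 | T3 14-19 | T4 19-23 | T3 23-28 |
Completion: T1=4  T2=6  T3=28  T4=23  T5=8
Turnaround (C−A): T1=4  T2=6  T3=14  T4=14  T5=4

5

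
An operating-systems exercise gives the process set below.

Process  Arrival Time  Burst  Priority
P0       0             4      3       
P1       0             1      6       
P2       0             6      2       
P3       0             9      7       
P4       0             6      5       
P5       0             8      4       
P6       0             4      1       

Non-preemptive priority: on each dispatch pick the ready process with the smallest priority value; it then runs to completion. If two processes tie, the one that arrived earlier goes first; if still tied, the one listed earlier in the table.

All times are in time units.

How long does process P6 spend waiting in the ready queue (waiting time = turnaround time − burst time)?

0

Timeline: | P6 0-4 | P2 4-10 | P0 10-14 | P5 14-22 | P4 22-28 | P1 28-29 | P3 29-38 |
Completion: P0=14  P1=29  P2=10  P3=38  P4=28  P5=22  P6=4
Turnaround (C−A): P0=14  P1=29  P2=10  P3=38  P4=28  P5=22  P6=4
Waiting(P6) = turnaround − burst = 4 − 4 = 0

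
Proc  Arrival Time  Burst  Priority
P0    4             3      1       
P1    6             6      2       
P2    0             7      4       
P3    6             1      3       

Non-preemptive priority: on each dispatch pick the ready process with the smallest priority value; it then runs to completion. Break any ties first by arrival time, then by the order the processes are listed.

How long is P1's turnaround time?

Schedule: | P2 0-7 | P0 7-10 | P1 10-16 | P3 16-17 |
Completion: P0=10  P1=16  P2=7  P3=17
Turnaround(P1) = completion − arrival = 16 − 6 = 10

10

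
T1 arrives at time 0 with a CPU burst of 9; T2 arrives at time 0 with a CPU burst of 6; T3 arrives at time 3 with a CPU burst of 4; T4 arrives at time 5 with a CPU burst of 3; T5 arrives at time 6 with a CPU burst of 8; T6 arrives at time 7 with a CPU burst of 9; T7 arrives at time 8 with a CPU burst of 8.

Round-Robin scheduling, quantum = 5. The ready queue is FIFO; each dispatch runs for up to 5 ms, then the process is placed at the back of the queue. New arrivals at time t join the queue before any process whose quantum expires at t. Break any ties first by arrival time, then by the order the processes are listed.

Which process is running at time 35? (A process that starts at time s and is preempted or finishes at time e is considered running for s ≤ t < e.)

Timeline: | T1 0-5 | T2 5-10 | T3 10-14 | T4 14-17 | T1 17-21 | T5 21-26 | T6 26-31 | T7 31-36 | T2 36-37 | T5 37-40 | T6 40-44 | T7 44-47 |
Completion: T1=21  T2=37  T3=14  T4=17  T5=40  T6=44  T7=47
Turnaround (C−A): T1=21  T2=37  T3=11  T4=12  T5=34  T6=37  T7=39

T7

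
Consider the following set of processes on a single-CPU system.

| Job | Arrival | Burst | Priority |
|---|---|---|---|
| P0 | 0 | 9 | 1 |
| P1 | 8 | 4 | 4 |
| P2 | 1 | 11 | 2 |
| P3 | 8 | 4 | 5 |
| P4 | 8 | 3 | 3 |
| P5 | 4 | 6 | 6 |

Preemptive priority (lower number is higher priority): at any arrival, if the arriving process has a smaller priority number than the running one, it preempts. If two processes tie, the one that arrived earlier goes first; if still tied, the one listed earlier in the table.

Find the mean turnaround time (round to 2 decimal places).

Timeline: | P0 0-9 | P2 9-20 | P4 20-23 | P1 23-27 | P3 27-31 | P5 31-37 |
Completion: P0=9  P1=27  P2=20  P3=31  P4=23  P5=37
Turnaround times: P0=9, P1=19, P2=19, P3=23, P4=15, P5=33
Average turnaround = (9+19+19+23+15+33) / 6 = 118/6 = 19.67

19.67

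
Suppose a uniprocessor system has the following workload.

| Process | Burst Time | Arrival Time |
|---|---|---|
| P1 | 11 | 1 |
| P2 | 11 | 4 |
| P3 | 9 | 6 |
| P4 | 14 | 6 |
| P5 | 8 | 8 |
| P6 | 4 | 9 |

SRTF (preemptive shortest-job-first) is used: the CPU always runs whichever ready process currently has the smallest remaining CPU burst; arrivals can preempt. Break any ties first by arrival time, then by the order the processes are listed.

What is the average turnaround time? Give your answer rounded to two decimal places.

Timeline: | idle 0-1 | P1 1-12 | P6 12-16 | P5 16-24 | P3 24-33 | P2 33-44 | P4 44-58 |
Completion: P1=12  P2=44  P3=33  P4=58  P5=24  P6=16
Turnaround times: P1=11, P2=40, P3=27, P4=52, P5=16, P6=7
Average turnaround = (11+40+27+52+16+7) / 6 = 153/6 = 25.50

25.50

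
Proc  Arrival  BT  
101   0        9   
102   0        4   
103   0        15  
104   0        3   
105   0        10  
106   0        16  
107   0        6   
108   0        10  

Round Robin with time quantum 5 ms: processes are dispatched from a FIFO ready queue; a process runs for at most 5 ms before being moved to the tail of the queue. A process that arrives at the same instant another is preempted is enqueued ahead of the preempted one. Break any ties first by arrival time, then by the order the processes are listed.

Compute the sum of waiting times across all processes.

304

Gantt: | 101 0-5 | 102 5-9 | 103 9-14 | 104 14-17 | 105 17-22 | 106 22-27 | 107 27-32 | 108 32-37 | 101 37-41 | 103 41-46 | 105 46-51 | 106 51-56 | 107 56-57 | 108 57-62 | 103 62-67 | 106 67-73 |
Completion: 101=41  102=9  103=67  104=17  105=51  106=73  107=57  108=62
Turnaround (C−A): 101=41  102=9  103=67  104=17  105=51  106=73  107=57  108=62
Waiting = turnaround − burst: 101=32, 102=5, 103=52, 104=14, 105=41, 106=57, 107=51, 108=52
Total waiting = 32 + 5 + 52 + 14 + 41 + 57 + 51 + 52 = 304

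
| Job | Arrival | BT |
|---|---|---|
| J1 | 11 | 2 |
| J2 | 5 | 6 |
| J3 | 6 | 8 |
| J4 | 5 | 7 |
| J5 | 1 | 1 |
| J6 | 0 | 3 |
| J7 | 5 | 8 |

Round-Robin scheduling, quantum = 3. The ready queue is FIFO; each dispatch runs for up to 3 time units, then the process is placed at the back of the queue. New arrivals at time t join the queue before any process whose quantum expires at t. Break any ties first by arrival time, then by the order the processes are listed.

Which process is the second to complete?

J5

Timeline: | J6 0-3 | J5 3-4 | idle 4-5 | J2 5-8 | J4 8-11 | J7 11-14 | J3 14-17 | J2 17-20 | J1 20-22 | J4 22-25 | J7 25-28 | J3 28-31 | J4 31-32 | J7 32-34 | J3 34-36 |
Completion: J1=22  J2=20  J3=36  J4=32  J5=4  J6=3  J7=34
Turnaround (C−A): J1=11  J2=15  J3=30  J4=27  J5=3  J6=3  J7=29
Finish order: J6 → J5 → J2 → J1 → J4 → J7 → J3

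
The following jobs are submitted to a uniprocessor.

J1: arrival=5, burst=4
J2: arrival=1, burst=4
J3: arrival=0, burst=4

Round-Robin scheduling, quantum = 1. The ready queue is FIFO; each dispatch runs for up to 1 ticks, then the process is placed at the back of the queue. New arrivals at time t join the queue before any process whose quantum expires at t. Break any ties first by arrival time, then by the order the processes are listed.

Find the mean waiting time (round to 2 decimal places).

3.67

Timeline: | J3 0-1 | J2 1-2 | J3 2-3 | J2 3-4 | J3 4-5 | J2 5-6 | J1 6-7 | J3 7-8 | J2 8-9 | J1 9-12 |
Completion: J1=12  J2=9  J3=8
Turnaround (C−A): J1=7  J2=8  J3=8
Waiting times: J1=3, J2=4, J3=4
Average waiting = (3+4+4) / 3 = 11/3 = 3.67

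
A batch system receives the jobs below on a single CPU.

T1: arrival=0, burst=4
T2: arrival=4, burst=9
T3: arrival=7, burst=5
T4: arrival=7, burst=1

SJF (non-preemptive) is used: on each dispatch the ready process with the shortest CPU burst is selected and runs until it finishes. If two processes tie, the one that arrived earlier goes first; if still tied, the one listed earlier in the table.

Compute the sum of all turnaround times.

Schedule: | T1 0-4 | T2 4-13 | T4 13-14 | T3 14-19 |
Completion: T1=4  T2=13  T3=19  T4=14
Turnaround = completion − arrival: T1=4, T2=9, T3=12, T4=7
Total turnaround = 4 + 9 + 12 + 7 = 32

32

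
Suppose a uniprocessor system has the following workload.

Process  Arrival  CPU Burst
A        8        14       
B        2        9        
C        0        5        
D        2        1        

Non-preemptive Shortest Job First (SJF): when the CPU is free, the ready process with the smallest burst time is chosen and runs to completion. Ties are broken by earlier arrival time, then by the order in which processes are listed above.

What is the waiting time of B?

Timeline: | C 0-5 | D 5-6 | B 6-15 | A 15-29 |
Completion: A=29  B=15  C=5  D=6
Turnaround (C−A): A=21  B=13  C=5  D=4
Waiting(B) = turnaround − burst = 13 − 9 = 4

4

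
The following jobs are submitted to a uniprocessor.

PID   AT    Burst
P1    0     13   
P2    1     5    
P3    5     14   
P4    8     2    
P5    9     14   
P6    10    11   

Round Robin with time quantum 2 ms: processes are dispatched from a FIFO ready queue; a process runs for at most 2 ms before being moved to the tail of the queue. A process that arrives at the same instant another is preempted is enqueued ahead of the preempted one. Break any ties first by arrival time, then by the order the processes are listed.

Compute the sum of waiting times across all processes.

154

Schedule: | P1 0-2 | P2 2-4 | P1 4-6 | P2 6-8 | P3 8-10 | P1 10-12 | P4 12-14 | P2 14-15 | P5 15-17 | P6 17-19 | P3 19-21 | P1 21-23 | P5 23-25 | P6 25-27 | P3 27-29 | P1 29-31 | P5 31-33 | P6 33-35 | P3 35-37 | P1 37-39 | P5 39-41 | P6 41-43 | P3 43-45 | P1 45-46 | P5 46-48 | P6 48-50 | P3 50-52 | P5 52-54 | P6 54-55 | P3 55-57 | P5 57-59 |
Completion: P1=46  P2=15  P3=57  P4=14  P5=59  P6=55
Turnaround (C−A): P1=46  P2=14  P3=52  P4=6  P5=50  P6=45
Waiting = turnaround − burst: P1=33, P2=9, P3=38, P4=4, P5=36, P6=34
Total waiting = 33 + 9 + 38 + 4 + 36 + 34 = 154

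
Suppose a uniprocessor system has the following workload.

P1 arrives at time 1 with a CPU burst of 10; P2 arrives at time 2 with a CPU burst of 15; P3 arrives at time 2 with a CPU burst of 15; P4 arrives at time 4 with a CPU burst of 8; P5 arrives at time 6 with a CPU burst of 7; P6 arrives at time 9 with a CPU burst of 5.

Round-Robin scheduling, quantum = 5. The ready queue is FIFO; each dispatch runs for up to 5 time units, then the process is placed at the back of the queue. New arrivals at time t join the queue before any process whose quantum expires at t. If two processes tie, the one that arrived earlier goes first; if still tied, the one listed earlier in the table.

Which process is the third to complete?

P4

Gantt: | idle 0-1 | P1 1-6 | P2 6-11 | P3 11-16 | P4 16-21 | P5 21-26 | P1 26-31 | P6 31-36 | P2 36-41 | P3 41-46 | P4 46-49 | P5 49-51 | P2 51-56 | P3 56-61 |
Completion: P1=31  P2=56  P3=61  P4=49  P5=51  P6=36
Turnaround (C−A): P1=30  P2=54  P3=59  P4=45  P5=45  P6=27
Finish order: P1 → P6 → P4 → P5 → P2 → P3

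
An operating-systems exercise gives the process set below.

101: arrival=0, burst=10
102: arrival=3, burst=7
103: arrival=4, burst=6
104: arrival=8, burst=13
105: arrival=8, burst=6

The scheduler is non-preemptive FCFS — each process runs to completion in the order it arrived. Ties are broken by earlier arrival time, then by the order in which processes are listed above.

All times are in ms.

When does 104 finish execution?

Timeline: | 101 0-10 | 102 10-17 | 103 17-23 | 104 23-36 | 105 36-42 |
Completion: 101=10  102=17  103=23  104=36  105=42
Turnaround (C−A): 101=10  102=14  103=19  104=28  105=34

36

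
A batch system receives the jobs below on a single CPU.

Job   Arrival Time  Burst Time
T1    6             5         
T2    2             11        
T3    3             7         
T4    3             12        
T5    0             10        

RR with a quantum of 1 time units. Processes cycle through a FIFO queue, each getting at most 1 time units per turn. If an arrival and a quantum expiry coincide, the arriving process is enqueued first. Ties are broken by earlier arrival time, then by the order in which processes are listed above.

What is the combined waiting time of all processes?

130

Gantt: | T5 0-2 | T2 2-3 | T5 3-4 | T3 4-5 | T4 5-6 | T2 6-7 | T5 7-8 | T3 8-9 | T1 9-10 | T4 10-11 | T2 11-12 | T5 12-13 | T3 13-14 | T1 14-15 | T4 15-16 | T2 16-17 | T5 17-18 | T3 18-19 | T1 19-20 | T4 20-21 | T2 21-22 | T5 22-23 | T3 23-24 | T1 24-25 | T4 25-26 | T2 26-27 | T5 27-28 | T3 28-29 | T1 29-30 | T4 30-31 | T2 31-32 | T5 32-33 | T3 33-34 | T4 34-35 | T2 35-36 | T5 36-37 | T4 37-38 | T2 38-39 | T4 39-40 | T2 40-41 | T4 41-42 | T2 42-43 | T4 43-45 |
Completion: T1=30  T2=43  T3=34  T4=45  T5=37
Turnaround (C−A): T1=24  T2=41  T3=31  T4=42  T5=37
Waiting = turnaround − burst: T1=19, T2=30, T3=24, T4=30, T5=27
Total waiting = 19 + 30 + 24 + 30 + 27 = 130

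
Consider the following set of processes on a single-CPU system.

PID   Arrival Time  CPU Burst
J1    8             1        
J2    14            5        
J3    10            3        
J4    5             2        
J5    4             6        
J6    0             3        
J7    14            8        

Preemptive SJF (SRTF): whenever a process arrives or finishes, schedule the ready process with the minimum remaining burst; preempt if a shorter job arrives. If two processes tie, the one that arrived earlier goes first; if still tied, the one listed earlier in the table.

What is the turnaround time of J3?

Schedule: | J6 0-3 | idle 3-4 | J5 4-5 | J4 5-7 | J5 7-8 | J1 8-9 | J5 9-13 | J3 13-16 | J2 16-21 | J7 21-29 |
Completion: J1=9  J2=21  J3=16  J4=7  J5=13  J6=3  J7=29
Turnaround (C−A): J1=1  J2=7  J3=6  J4=2  J5=9  J6=3  J7=15
Turnaround(J3) = completion − arrival = 16 − 10 = 6

6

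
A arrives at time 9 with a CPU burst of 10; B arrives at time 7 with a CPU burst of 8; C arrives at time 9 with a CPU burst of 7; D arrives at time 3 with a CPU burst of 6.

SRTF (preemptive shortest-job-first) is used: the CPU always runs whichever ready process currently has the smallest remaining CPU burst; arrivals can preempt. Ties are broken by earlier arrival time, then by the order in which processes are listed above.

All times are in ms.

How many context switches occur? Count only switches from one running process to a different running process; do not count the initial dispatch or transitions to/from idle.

Gantt: | idle 0-3 | D 3-9 | C 9-16 | B 16-24 | A 24-34 |
Completion: A=34  B=24  C=16  D=9
Turnaround (C−A): A=25  B=17  C=7  D=6

3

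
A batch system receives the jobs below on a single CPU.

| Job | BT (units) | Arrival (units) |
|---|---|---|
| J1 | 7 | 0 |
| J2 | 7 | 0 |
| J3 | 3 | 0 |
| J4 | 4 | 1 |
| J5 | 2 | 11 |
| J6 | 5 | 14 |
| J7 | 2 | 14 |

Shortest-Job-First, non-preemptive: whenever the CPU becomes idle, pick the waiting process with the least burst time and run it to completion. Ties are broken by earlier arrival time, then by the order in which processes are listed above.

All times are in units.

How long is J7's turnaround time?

Gantt: | J3 0-3 | J4 3-7 | J1 7-14 | J5 14-16 | J7 16-18 | J6 18-23 | J2 23-30 |
Completion: J1=14  J2=30  J3=3  J4=7  J5=16  J6=23  J7=18
Turnaround (C−A): J1=14  J2=30  J3=3  J4=6  J5=5  J6=9  J7=4
Turnaround(J7) = completion − arrival = 18 − 14 = 4

4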